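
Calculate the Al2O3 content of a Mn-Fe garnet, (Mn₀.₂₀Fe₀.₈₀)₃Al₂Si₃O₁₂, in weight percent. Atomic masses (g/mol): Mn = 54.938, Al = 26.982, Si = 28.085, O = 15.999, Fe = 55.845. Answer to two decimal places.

Molar mass of (Mn₀.₂₀Fe₀.₈₀)₃Al₂Si₃O₁₂ = 0.60·54.938 + 2.40·55.845 + 2·26.982 + 3·28.085 + 12·15.999 = 497.198 g/mol.
Each formula unit contains 2 Al, equivalent to 2/2 = 1.0000 mol Al2O3.
M(Al2O3) = 2×26.982 + 3×15.999 = 101.961 g/mol.
Mass of Al2O3 per formula unit = 1.0000 × 101.961 = 101.961 g.
Al2O3 wt% = 101.961 / 497.198 × 100 = 20.51%.

20.51 wt%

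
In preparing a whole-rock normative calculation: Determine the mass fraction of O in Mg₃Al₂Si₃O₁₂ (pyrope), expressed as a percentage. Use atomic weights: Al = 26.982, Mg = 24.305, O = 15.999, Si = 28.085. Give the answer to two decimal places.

47.63 mass %

M(Mg₃Al₂Si₃O₁₂) = 403.122 g/mol.
O contributes 12 × 15.999 = 191.988 g per mole.
191.988/403.122 = 0.4763 → 47.63%.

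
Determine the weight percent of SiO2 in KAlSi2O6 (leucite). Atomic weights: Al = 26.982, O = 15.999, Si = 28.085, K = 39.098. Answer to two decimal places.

55.06 wt%

M(KAlSi2O6) = 218.244 g/mol; M(SiO2) = 60.083 g/mol.
Moles SiO2 per formula unit = 2 Si ÷ 1 = 2.0000.
SiO2 fraction = (2.0000 × 60.083) / 218.244 = 120.166/218.244 = 0.5506.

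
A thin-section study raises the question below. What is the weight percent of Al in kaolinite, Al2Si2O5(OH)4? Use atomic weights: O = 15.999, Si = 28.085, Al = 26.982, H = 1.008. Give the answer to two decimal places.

20.90 wt%

Formula mass = 2*26.982 + 2*28.085 + 9*15.999 + 4*1.008 = 258.157 g/mol, of which 53.964 g is Al.
So Al makes up 53.964/258.157 = 0.2090 of the mass, i.e. 20.90%.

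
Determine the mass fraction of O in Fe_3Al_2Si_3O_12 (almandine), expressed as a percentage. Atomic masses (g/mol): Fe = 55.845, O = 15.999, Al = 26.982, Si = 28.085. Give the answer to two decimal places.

38.57 wt%

M(Fe_3Al_2Si_3O_12) = 497.742 g/mol.
O contributes 12 × 15.999 = 191.988 g per mole.
191.988/497.742 = 0.3857 → 38.57%.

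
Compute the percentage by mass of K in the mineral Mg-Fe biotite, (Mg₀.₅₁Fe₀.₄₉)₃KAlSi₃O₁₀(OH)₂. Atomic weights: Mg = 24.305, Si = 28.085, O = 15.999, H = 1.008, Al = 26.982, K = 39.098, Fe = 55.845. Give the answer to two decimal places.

8.43 mass %

Formula mass = 1.53×24.305 + 1.47×55.845 + 1×39.098 + 1×26.982 + 3×28.085 + 12×15.999 + 2×1.008 = 463.618 g/mol, of which 39.098 g is K.
So K makes up 39.098/463.618 = 0.0843 of the mass, i.e. 8.43%.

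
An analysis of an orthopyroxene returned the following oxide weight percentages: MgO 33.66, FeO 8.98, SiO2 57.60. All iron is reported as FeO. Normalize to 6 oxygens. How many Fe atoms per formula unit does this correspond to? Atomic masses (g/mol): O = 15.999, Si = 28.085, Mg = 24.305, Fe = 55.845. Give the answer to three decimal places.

MgO (M=40.304): mol = 0.83515; Mg = 0.83515, O = 0.83515.
FeO (M=71.844): mol = 0.12499; Fe = 0.12499, O = 0.12499.
SiO2 (M=60.083): mol = 0.95867; Si = 0.95867, O = 1.91734.
ΣO = 2.87748; factor = 6/ΣO = 2.08516.
Fe apfu = 0.12499 × 2.08516 = 0.261.

0.261 Fe apfu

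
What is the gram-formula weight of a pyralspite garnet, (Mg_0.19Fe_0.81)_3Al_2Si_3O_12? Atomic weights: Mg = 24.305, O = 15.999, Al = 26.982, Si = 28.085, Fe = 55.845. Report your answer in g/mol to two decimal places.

The formula mass is the sum 0.57(24.305) + 2.43(55.845) + 2(26.982) + 3(28.085) + 12(15.999).

479.76 g/mol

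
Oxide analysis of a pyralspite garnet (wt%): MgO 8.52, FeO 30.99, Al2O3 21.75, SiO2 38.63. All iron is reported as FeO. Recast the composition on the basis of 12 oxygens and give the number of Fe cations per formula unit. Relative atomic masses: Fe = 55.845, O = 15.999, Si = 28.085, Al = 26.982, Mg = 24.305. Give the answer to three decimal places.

2.015 Fe apfu

MgO (M=40.304): mol = 0.21139; Mg = 0.21139, O = 0.21139.
FeO (M=71.844): mol = 0.43135; Fe = 0.43135, O = 0.43135.
Al2O3 (M=101.961): mol = 0.21332; Al = 0.42664, O = 0.63996.
SiO2 (M=60.083): mol = 0.64294; Si = 0.64294, O = 1.28588.
ΣO = 2.56858; factor = 12/ΣO = 4.67184.
Fe apfu = 0.43135 × 4.67184 = 2.015.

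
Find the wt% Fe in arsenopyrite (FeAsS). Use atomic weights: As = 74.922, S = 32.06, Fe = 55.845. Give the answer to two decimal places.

34.30 weight percent

Molar mass of FeAsS: 1*55.845 + 1*74.922 + 1*32.06 = 162.827 g/mol.
Mass of Fe per formula unit: 1 × 55.845 = 55.845 g.
Weight fraction Fe = 55.845 / 162.827 = 0.3430.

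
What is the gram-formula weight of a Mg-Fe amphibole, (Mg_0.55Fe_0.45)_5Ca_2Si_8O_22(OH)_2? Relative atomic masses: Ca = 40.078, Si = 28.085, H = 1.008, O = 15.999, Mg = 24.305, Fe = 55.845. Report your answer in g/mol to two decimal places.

883.32 g/mol

The formula mass is the sum 2.75(24.305) + 2.25(55.845) + 2(40.078) + 8(28.085) + 24(15.999) + 2(1.008).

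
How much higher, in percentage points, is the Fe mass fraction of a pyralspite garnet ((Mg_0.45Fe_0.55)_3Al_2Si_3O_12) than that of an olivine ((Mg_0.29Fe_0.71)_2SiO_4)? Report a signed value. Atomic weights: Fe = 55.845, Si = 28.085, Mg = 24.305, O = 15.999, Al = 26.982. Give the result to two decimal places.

-22.51 percentage points

Fe in (Mg_0.45Fe_0.55)_3Al_2Si_3O_12: molar mass 455.163 g/mol; 1.65×55.845 = 92.144 g → 20.24 wt%.
Fe in (Mg_0.29Fe_0.71)_2SiO_4: molar mass 185.478 g/mol; 1.42×55.845 = 79.300 g → 42.75 wt%.
Difference = 20.24 − 42.75 = -22.51 percentage points.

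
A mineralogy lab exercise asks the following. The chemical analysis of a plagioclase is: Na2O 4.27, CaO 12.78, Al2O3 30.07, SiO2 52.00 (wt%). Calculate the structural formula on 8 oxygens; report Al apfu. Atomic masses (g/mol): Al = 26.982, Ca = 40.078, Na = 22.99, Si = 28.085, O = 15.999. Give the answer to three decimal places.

1.620 Al apfu

Na2O: 4.27/61.979 = 0.06889 mol → 0.13778 mol Na, 0.06889 mol O.
CaO: 12.78/56.077 = 0.22790 mol → 0.22790 mol Ca, 0.22790 mol O.
Al2O3: 30.07/101.961 = 0.29492 mol → 0.58984 mol Al, 0.88476 mol O.
SiO2: 52.00/60.083 = 0.86547 mol → 0.86547 mol Si, 1.73094 mol O.
Total oxygen = 2.91249 mol. Normalization factor = 8/2.91249 = 2.74679.
Al per 8 O = 0.58984 × 2.74679 = 1.620.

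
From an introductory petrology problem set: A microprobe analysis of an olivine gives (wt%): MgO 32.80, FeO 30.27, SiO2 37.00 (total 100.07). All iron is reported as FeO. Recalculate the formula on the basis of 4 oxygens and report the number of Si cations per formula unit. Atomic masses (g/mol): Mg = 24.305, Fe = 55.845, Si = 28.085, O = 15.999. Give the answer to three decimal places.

0.999 Si apfu

MgO: 32.80/40.304 = 0.81382 mol → 0.81382 mol Mg, 0.81382 mol O.
FeO: 30.27/71.844 = 0.42133 mol → 0.42133 mol Fe, 0.42133 mol O.
SiO2: 37.00/60.083 = 0.61581 mol → 0.61581 mol Si, 1.23162 mol O.
Total oxygen = 2.46677 mol. Normalization factor = 4/2.46677 = 1.62155.
Si per 4 O = 0.61581 × 1.62155 = 0.999.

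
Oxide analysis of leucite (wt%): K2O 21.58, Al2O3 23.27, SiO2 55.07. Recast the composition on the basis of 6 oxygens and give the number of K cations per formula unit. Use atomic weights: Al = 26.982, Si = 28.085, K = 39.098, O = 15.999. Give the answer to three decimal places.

21.58 wt% K2O ÷ 94.195 g/mol = 0.22910 mol, giving 0.45820 K and 0.22910 O.
23.27 wt% Al2O3 ÷ 101.961 g/mol = 0.22822 mol, giving 0.45644 Al and 0.68466 O.
55.07 wt% SiO2 ÷ 60.083 g/mol = 0.91657 mol, giving 0.91657 Si and 1.83314 O.
Oxygen sums to 2.74690; scaling by 6/2.74690 = 2.18428 puts the formula on 6 O.
K: 0.45820 × 2.18428 = 1.001 atoms per formula unit.

1.001 K apfu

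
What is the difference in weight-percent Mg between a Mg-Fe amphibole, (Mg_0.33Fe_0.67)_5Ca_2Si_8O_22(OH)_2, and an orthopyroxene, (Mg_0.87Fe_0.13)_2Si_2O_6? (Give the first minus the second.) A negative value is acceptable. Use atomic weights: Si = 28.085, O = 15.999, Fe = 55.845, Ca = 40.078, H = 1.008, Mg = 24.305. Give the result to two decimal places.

M((Mg_0.33Fe_0.67)_5Ca_2Si_8O_22(OH)_2) = 918.012 g/mol, so wt% Mg = 40.103/918.012 × 100 = 4.37%.
M((Mg_0.87Fe_0.13)_2Si_2O_6) = 208.974 g/mol, so wt% Mg = 42.291/208.974 × 100 = 20.24%.
4.37 − 20.24 = -15.87 pp.

-15.87 percentage points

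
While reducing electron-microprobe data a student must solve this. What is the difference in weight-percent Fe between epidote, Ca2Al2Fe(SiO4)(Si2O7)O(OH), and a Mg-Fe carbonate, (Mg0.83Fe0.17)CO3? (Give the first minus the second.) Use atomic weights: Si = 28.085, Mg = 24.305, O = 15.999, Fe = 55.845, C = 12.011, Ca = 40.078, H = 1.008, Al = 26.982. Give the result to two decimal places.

0.97 percentage points

M(Ca2Al2Fe(SiO4)(Si2O7)O(OH)) = 483.215 g/mol, so wt% Fe = 55.845/483.215 × 100 = 11.56%.
M((Mg0.83Fe0.17)CO3) = 89.675 g/mol, so wt% Fe = 9.494/89.675 × 100 = 10.59%.
11.56 − 10.59 = 0.97 pp.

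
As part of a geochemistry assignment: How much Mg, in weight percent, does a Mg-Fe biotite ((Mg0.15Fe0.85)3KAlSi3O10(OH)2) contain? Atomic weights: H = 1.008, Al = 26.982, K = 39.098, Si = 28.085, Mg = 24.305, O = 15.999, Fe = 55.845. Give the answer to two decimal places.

2.20 weight percent

M((Mg0.15Fe0.85)3KAlSi3O10(OH)2) = 497.681 g/mol.
Mg contributes 0.45 × 24.305 = 10.937 g per mole.
10.937/497.681 = 0.0220 → 2.20%.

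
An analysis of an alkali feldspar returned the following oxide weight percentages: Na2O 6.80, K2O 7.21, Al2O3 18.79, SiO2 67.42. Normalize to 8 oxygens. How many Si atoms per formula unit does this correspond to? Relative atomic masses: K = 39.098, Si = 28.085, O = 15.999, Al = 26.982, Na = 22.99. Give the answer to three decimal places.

6.80 wt% Na2O ÷ 61.979 g/mol = 0.10971 mol, giving 0.21942 Na and 0.10971 O.
7.21 wt% K2O ÷ 94.195 g/mol = 0.07654 mol, giving 0.15308 K and 0.07654 O.
18.79 wt% Al2O3 ÷ 101.961 g/mol = 0.18429 mol, giving 0.36858 Al and 0.55287 O.
67.42 wt% SiO2 ÷ 60.083 g/mol = 1.12211 mol, giving 1.12211 Si and 2.24422 O.
Oxygen sums to 2.98334; scaling by 8/2.98334 = 2.68156 puts the formula on 8 O.
Si: 1.12211 × 2.68156 = 3.009 atoms per formula unit.

3.009 Si apfu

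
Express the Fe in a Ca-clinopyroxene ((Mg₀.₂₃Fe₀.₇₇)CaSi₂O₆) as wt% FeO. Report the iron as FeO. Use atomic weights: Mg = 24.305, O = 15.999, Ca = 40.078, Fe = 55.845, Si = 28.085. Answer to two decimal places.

Molar mass of (Mg₀.₂₃Fe₀.₇₇)CaSi₂O₆ = 0.23×24.305 + 0.77×55.845 + 1×40.078 + 2×28.085 + 6×15.999 = 240.833 g/mol.
Each formula unit contains 0.77 Fe, equivalent to 0.77/1 = 0.7700 mol FeO.
M(FeO) = 1×55.845 + 1×15.999 = 71.844 g/mol.
Mass of FeO per formula unit = 0.7700 × 71.844 = 55.320 g.
FeO wt% = 55.320 / 240.833 × 100 = 22.97%.

22.97 wt%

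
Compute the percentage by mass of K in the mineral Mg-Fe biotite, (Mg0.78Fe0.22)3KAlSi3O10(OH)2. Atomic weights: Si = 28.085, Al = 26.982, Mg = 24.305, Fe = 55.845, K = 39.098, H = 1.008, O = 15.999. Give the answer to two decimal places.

Molar mass of (Mg0.78Fe0.22)3KAlSi3O10(OH)2: 2.34*24.305 + 0.66*55.845 + 1*39.098 + 1*26.982 + 3*28.085 + 12*15.999 + 2*1.008 = 438.070 g/mol.
Mass of K per formula unit: 1 × 39.098 = 39.098 g.
Weight fraction K = 39.098 / 438.070 = 0.0893.

8.93 wt%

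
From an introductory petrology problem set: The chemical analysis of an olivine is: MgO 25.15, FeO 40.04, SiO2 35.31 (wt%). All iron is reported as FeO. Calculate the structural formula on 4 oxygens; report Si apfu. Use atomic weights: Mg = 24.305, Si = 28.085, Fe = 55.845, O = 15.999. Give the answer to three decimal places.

MgO: 25.15/40.304 = 0.62401 mol → 0.62401 mol Mg, 0.62401 mol O.
FeO: 40.04/71.844 = 0.55732 mol → 0.55732 mol Fe, 0.55732 mol O.
SiO2: 35.31/60.083 = 0.58769 mol → 0.58769 mol Si, 1.17538 mol O.
Total oxygen = 2.35671 mol. Normalization factor = 4/2.35671 = 1.69728.
Si per 4 O = 0.58769 × 1.69728 = 0.997.

0.997 Si apfu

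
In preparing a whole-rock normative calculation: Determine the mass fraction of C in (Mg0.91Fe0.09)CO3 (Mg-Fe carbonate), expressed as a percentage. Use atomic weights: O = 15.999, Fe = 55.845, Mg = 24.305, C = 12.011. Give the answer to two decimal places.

13.78 mass %

Formula mass = 0.91*24.305 + 0.09*55.845 + 1*12.011 + 3*15.999 = 87.152 g/mol, of which 12.011 g is C.
So C makes up 12.011/87.152 = 0.1378 of the mass, i.e. 13.78%.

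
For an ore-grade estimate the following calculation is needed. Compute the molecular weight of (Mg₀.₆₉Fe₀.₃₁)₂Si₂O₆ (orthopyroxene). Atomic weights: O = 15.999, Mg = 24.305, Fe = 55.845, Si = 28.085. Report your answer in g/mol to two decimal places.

220.33 g/mol

The formula mass is the sum 1.38*24.305 + 0.62*55.845 + 2*28.085 + 6*15.999.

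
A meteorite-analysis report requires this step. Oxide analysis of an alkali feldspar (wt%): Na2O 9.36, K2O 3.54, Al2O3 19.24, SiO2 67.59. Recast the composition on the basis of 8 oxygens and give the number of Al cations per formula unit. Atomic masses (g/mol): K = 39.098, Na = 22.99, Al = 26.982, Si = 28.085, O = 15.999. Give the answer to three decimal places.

1.005 Al apfu

Na2O: 9.36/61.979 = 0.15102 mol → 0.30204 mol Na, 0.15102 mol O.
K2O: 3.54/94.195 = 0.03758 mol → 0.07516 mol K, 0.03758 mol O.
Al2O3: 19.24/101.961 = 0.18870 mol → 0.37740 mol Al, 0.56610 mol O.
SiO2: 67.59/60.083 = 1.12494 mol → 1.12494 mol Si, 2.24988 mol O.
Total oxygen = 3.00458 mol. Normalization factor = 8/3.00458 = 2.66260.
Al per 8 O = 0.37740 × 2.66260 = 1.005.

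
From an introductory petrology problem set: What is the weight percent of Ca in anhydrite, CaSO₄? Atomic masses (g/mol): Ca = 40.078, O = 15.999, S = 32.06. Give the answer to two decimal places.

Formula mass = 1·40.078 + 1·32.06 + 4·15.999 = 136.134 g/mol, of which 40.078 g is Ca.
So Ca makes up 40.078/136.134 = 0.2944 of the mass, i.e. 29.44%.

29.44 mass %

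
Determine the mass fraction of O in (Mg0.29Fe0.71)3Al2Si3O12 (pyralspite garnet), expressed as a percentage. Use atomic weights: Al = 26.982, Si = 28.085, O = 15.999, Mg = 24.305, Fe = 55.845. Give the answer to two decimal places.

Formula mass = 0.87·24.305 + 2.13·55.845 + 2·26.982 + 3·28.085 + 12·15.999 = 470.302 g/mol, of which 191.988 g is O.
So O makes up 191.988/470.302 = 0.4082 of the mass, i.e. 40.82%.

40.82 wt%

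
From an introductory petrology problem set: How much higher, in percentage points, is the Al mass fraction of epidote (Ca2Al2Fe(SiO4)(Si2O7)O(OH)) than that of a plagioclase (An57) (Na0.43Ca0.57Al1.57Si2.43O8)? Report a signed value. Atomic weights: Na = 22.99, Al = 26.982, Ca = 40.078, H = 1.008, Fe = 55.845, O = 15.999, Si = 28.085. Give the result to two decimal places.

-4.44 percentage points

M(Ca2Al2Fe(SiO4)(Si2O7)O(OH)) = 483.215 g/mol, so wt% Al = 53.964/483.215 × 100 = 11.17%.
M(Na0.43Ca0.57Al1.57Si2.43O8) = 271.330 g/mol, so wt% Al = 42.362/271.330 × 100 = 15.61%.
11.17 − 15.61 = -4.44 pp.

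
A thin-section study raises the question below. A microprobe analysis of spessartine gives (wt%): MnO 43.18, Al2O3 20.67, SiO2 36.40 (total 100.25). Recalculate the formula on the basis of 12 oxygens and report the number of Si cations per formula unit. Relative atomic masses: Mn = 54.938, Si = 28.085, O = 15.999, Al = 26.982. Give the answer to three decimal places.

MnO: 43.18/70.937 = 0.60871 mol → 0.60871 mol Mn, 0.60871 mol O.
Al2O3: 20.67/101.961 = 0.20272 mol → 0.40544 mol Al, 0.60816 mol O.
SiO2: 36.40/60.083 = 0.60583 mol → 0.60583 mol Si, 1.21166 mol O.
Total oxygen = 2.42853 mol. Normalization factor = 12/2.42853 = 4.94126.
Si per 12 O = 0.60583 × 4.94126 = 2.994.

2.994 Si apfu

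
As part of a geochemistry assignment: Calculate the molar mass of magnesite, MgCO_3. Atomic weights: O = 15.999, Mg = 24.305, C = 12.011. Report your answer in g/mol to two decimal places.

The formula mass is the sum 1×24.305 + 1×12.011 + 3×15.999.

84.31 g/mol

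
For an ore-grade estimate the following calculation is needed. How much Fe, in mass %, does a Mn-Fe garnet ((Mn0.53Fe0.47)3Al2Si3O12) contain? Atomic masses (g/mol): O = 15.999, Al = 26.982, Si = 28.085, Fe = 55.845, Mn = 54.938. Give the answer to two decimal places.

15.87 mass %

Formula mass = 1.59*54.938 + 1.41*55.845 + 2*26.982 + 3*28.085 + 12*15.999 = 496.300 g/mol, of which 78.741 g is Fe.
So Fe makes up 78.741/496.300 = 0.1587 of the mass, i.e. 15.87%.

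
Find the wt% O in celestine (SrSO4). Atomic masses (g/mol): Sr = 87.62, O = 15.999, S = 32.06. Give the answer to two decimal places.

Formula mass = 1*87.62 + 1*32.06 + 4*15.999 = 183.676 g/mol, of which 63.996 g is O.
So O makes up 63.996/183.676 = 0.3484 of the mass, i.e. 34.84%.

34.84 weight percent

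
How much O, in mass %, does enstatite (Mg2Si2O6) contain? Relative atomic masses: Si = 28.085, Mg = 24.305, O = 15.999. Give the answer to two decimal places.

Formula mass = 2×24.305 + 2×28.085 + 6×15.999 = 200.774 g/mol, of which 95.994 g is O.
So O makes up 95.994/200.774 = 0.4781 of the mass, i.e. 47.81%.

47.81 mass %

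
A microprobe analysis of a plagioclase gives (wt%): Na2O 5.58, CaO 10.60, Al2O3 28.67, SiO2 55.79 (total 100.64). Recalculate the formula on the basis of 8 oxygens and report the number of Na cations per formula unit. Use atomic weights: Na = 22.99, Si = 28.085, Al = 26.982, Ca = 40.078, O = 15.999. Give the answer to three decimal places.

0.483 Na apfu

Na2O (M=61.979): mol = 0.09003; Na = 0.18006, O = 0.09003.
CaO (M=56.077): mol = 0.18903; Ca = 0.18903, O = 0.18903.
Al2O3 (M=101.961): mol = 0.28119; Al = 0.56238, O = 0.84357.
SiO2 (M=60.083): mol = 0.92855; Si = 0.92855, O = 1.85710.
ΣO = 2.97973; factor = 8/ΣO = 2.68481.
Na apfu = 0.18006 × 2.68481 = 0.483.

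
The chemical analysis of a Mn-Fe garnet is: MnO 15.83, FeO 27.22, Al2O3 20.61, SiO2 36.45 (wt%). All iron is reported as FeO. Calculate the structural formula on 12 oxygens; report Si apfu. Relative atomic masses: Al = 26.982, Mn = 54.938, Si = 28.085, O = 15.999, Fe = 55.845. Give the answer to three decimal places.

3.006 Si apfu

MnO (M=70.937): mol = 0.22316; Mn = 0.22316, O = 0.22316.
FeO (M=71.844): mol = 0.37888; Fe = 0.37888, O = 0.37888.
Al2O3 (M=101.961): mol = 0.20214; Al = 0.40428, O = 0.60642.
SiO2 (M=60.083): mol = 0.60666; Si = 0.60666, O = 1.21332.
ΣO = 2.42178; factor = 12/ΣO = 4.95503.
Si apfu = 0.60666 × 4.95503 = 3.006.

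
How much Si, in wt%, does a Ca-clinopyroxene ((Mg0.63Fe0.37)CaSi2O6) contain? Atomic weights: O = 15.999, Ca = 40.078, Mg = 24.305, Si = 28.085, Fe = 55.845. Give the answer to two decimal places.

24.61 wt%

M((Mg0.63Fe0.37)CaSi2O6) = 228.217 g/mol.
Si contributes 2 × 28.085 = 56.170 g per mole.
56.170/228.217 = 0.2461 → 24.61%.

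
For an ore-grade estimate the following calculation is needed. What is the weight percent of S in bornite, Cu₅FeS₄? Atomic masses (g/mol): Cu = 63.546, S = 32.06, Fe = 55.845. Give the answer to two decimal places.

25.56 wt%

Molar mass of Cu₅FeS₄: 5·63.546 + 1·55.845 + 4·32.06 = 501.815 g/mol.
Mass of S per formula unit: 4 × 32.06 = 128.240 g.
Weight fraction S = 128.240 / 501.815 = 0.2556.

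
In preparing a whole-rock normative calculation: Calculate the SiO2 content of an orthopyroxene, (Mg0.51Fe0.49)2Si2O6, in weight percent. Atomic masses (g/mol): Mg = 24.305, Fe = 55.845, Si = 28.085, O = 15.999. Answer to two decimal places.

51.87 wt%

M((Mg0.51Fe0.49)2Si2O6) = 231.683 g/mol; M(SiO2) = 60.083 g/mol.
Moles SiO2 per formula unit = 2 Si ÷ 1 = 2.0000.
SiO2 fraction = (2.0000 × 60.083) / 231.683 = 120.166/231.683 = 0.5187.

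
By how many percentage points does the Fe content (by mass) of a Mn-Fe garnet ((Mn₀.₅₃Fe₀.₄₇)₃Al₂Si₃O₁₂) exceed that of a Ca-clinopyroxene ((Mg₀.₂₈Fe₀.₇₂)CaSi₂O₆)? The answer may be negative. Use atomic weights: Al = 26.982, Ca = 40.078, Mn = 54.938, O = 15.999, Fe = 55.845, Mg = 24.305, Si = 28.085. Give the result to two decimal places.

-0.94 percentage points

First mineral: 78.741 g Fe in 496.300 g formula = 15.87 wt% Fe.
Second mineral: 40.208 g Fe in 239.256 g formula = 16.81 wt% Fe.
15.87% − 16.81% gives a difference of -0.94 percentage points.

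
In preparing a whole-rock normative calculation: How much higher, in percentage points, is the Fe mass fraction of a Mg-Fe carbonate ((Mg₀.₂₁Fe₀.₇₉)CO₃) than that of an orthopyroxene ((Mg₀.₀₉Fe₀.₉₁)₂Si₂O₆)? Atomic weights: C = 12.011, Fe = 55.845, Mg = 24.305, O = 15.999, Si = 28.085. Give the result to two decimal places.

1.02 percentage points

Fe in (Mg₀.₂₁Fe₀.₇₉)CO₃: molar mass 109.230 g/mol; 0.79×55.845 = 44.118 g → 40.39 wt%.
Fe in (Mg₀.₀₉Fe₀.₉₁)₂Si₂O₆: molar mass 258.177 g/mol; 1.82×55.845 = 101.638 g → 39.37 wt%.
Difference = 40.39 − 39.37 = 1.02 percentage points.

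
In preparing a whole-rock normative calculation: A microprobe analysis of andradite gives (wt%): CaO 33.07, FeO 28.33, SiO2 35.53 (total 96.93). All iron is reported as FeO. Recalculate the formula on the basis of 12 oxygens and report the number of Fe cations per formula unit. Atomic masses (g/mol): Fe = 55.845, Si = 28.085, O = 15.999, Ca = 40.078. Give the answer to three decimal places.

2.184 Fe apfu

33.07 wt% CaO ÷ 56.077 g/mol = 0.58972 mol, giving 0.58972 Ca and 0.58972 O.
28.33 wt% FeO ÷ 71.844 g/mol = 0.39433 mol, giving 0.39433 Fe and 0.39433 O.
35.53 wt% SiO2 ÷ 60.083 g/mol = 0.59135 mol, giving 0.59135 Si and 1.18270 O.
Oxygen sums to 2.16675; scaling by 12/2.16675 = 5.53825 puts the formula on 12 O.
Fe: 0.39433 × 5.53825 = 2.184 atoms per formula unit.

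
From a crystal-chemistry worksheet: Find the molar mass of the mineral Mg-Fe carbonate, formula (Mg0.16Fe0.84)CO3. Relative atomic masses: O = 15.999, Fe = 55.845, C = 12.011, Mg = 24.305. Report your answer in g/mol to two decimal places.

110.81 g/mol

Mg: 0.16 × 24.305 = 3.8888
Fe: 0.84 × 55.845 = 46.9098
C: 1 × 12.011 = 12.0110
O: 3 × 15.999 = 47.9970
Summing the contributions gives the formula mass.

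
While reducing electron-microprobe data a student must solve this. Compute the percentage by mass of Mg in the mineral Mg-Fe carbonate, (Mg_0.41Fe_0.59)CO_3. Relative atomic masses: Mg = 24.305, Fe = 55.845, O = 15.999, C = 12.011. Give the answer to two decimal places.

Formula mass = 0.41*24.305 + 0.59*55.845 + 1*12.011 + 3*15.999 = 102.922 g/mol, of which 9.965 g is Mg.
So Mg makes up 9.965/102.922 = 0.0968 of the mass, i.e. 9.68%.

9.68 wt%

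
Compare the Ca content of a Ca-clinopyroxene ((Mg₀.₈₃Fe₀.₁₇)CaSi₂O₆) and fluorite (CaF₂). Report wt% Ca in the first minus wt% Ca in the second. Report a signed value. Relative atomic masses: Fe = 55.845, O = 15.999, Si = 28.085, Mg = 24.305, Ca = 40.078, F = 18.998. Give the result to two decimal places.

Ca in (Mg₀.₈₃Fe₀.₁₇)CaSi₂O₆: molar mass 221.909 g/mol; 1×40.078 = 40.078 g → 18.06 wt%.
Ca in CaF₂: molar mass 78.074 g/mol; 1×40.078 = 40.078 g → 51.33 wt%.
Difference = 18.06 − 51.33 = -33.27 percentage points.

-33.27 percentage points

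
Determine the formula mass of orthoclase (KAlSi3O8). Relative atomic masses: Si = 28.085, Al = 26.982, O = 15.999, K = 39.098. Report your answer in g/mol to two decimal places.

The formula mass is the sum 1·39.098 + 1·26.982 + 3·28.085 + 8·15.999.

278.33 g/mol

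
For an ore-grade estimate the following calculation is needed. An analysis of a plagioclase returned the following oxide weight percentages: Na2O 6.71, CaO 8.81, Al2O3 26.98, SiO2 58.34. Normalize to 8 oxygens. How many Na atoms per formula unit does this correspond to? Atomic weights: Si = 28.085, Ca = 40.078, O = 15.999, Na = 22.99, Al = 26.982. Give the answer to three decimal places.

0.577 Na apfu

6.71 wt% Na2O ÷ 61.979 g/mol = 0.10826 mol, giving 0.21652 Na and 0.10826 O.
8.81 wt% CaO ÷ 56.077 g/mol = 0.15711 mol, giving 0.15711 Ca and 0.15711 O.
26.98 wt% Al2O3 ÷ 101.961 g/mol = 0.26461 mol, giving 0.52922 Al and 0.79383 O.
58.34 wt% SiO2 ÷ 60.083 g/mol = 0.97099 mol, giving 0.97099 Si and 1.94198 O.
Oxygen sums to 3.00118; scaling by 8/3.00118 = 2.66562 puts the formula on 8 O.
Na: 0.21652 × 2.66562 = 0.577 atoms per formula unit.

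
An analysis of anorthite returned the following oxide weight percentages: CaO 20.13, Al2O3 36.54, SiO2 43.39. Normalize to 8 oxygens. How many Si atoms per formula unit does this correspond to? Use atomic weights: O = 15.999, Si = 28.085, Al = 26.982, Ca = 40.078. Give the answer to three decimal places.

20.13 wt% CaO ÷ 56.077 g/mol = 0.35897 mol, giving 0.35897 Ca and 0.35897 O.
36.54 wt% Al2O3 ÷ 101.961 g/mol = 0.35837 mol, giving 0.71674 Al and 1.07511 O.
43.39 wt% SiO2 ÷ 60.083 g/mol = 0.72217 mol, giving 0.72217 Si and 1.44434 O.
Oxygen sums to 2.87842; scaling by 8/2.87842 = 2.77930 puts the formula on 8 O.
Si: 0.72217 × 2.77930 = 2.007 atoms per formula unit.

2.007 Si apfu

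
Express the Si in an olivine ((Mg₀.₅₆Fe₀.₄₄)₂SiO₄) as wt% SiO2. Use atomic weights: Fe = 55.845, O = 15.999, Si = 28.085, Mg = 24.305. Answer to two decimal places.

35.67 wt%

M((Mg₀.₅₆Fe₀.₄₄)₂SiO₄) = 168.446 g/mol; M(SiO2) = 60.083 g/mol.
Moles SiO2 per formula unit = 1 Si ÷ 1 = 1.0000.
SiO2 fraction = (1.0000 × 60.083) / 168.446 = 60.083/168.446 = 0.3567.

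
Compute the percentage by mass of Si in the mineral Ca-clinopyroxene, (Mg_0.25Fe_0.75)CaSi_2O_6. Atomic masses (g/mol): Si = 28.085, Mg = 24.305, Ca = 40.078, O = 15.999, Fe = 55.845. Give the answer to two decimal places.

23.38 wt%

M((Mg_0.25Fe_0.75)CaSi_2O_6) = 240.202 g/mol.
Si contributes 2 × 28.085 = 56.170 g per mole.
56.170/240.202 = 0.2338 → 23.38%.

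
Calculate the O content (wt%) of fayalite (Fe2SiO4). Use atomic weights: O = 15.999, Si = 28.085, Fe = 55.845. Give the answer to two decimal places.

Formula mass = 2*55.845 + 1*28.085 + 4*15.999 = 203.771 g/mol, of which 63.996 g is O.
So O makes up 63.996/203.771 = 0.3141 of the mass, i.e. 31.41%.

31.41 wt%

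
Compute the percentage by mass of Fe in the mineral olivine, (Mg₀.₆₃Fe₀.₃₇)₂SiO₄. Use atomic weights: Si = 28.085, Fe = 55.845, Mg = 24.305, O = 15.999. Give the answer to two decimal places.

25.19 wt%

Molar mass of (Mg₀.₆₃Fe₀.₃₇)₂SiO₄: 1.26·24.305 + 0.74·55.845 + 1·28.085 + 4·15.999 = 164.031 g/mol.
Mass of Fe per formula unit: 0.74 × 55.845 = 41.325 g.
Weight fraction Fe = 41.325 / 164.031 = 0.2519.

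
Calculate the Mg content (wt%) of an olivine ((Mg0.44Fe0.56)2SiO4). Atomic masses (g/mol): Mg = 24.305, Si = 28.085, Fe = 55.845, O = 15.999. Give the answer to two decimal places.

M((Mg0.44Fe0.56)2SiO4) = 176.016 g/mol.
Mg contributes 0.88 × 24.305 = 21.388 g per mole.
21.388/176.016 = 0.1215 → 12.15%.

12.15 wt%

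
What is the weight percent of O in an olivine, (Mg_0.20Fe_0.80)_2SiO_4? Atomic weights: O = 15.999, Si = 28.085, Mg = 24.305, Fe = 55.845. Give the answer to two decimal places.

33.48 weight percent

M((Mg_0.20Fe_0.80)_2SiO_4) = 191.155 g/mol.
O contributes 4 × 15.999 = 63.996 g per mole.
63.996/191.155 = 0.3348 → 33.48%.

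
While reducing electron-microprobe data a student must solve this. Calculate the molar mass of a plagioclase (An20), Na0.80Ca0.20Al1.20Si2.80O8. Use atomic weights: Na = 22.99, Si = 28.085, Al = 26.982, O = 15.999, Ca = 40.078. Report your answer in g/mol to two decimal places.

The formula mass is the sum 0.80×22.99 + 0.20×40.078 + 1.20×26.982 + 2.80×28.085 + 8×15.999.

265.42 g/mol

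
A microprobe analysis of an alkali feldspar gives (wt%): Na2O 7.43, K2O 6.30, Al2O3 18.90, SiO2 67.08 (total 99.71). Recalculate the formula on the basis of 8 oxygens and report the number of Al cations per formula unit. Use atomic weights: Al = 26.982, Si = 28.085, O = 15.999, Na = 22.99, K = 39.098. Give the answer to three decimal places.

0.997 Al apfu

7.43 wt% Na2O ÷ 61.979 g/mol = 0.11988 mol, giving 0.23976 Na and 0.11988 O.
6.30 wt% K2O ÷ 94.195 g/mol = 0.06688 mol, giving 0.13376 K and 0.06688 O.
18.90 wt% Al2O3 ÷ 101.961 g/mol = 0.18536 mol, giving 0.37072 Al and 0.55608 O.
67.08 wt% SiO2 ÷ 60.083 g/mol = 1.11646 mol, giving 1.11646 Si and 2.23292 O.
Oxygen sums to 2.97576; scaling by 8/2.97576 = 2.68839 puts the formula on 8 O.
Al: 0.37072 × 2.68839 = 0.997 atoms per formula unit.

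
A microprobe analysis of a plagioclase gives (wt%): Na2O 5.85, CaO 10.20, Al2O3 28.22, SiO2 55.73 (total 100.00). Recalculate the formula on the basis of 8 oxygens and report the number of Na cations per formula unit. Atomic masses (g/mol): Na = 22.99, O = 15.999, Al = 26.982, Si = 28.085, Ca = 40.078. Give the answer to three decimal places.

0.510 Na apfu

Na2O (M=61.979): mol = 0.09439; Na = 0.18878, O = 0.09439.
CaO (M=56.077): mol = 0.18189; Ca = 0.18189, O = 0.18189.
Al2O3 (M=101.961): mol = 0.27677; Al = 0.55354, O = 0.83031.
SiO2 (M=60.083): mol = 0.92755; Si = 0.92755, O = 1.85510.
ΣO = 2.96169; factor = 8/ΣO = 2.70116.
Na apfu = 0.18878 × 2.70116 = 0.510.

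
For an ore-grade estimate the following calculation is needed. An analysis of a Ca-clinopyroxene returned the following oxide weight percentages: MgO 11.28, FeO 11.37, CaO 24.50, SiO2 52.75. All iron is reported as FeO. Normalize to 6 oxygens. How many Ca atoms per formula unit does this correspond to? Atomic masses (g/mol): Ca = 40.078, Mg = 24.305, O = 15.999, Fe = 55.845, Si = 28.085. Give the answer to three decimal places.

11.28 wt% MgO ÷ 40.304 g/mol = 0.27987 mol, giving 0.27987 Mg and 0.27987 O.
11.37 wt% FeO ÷ 71.844 g/mol = 0.15826 mol, giving 0.15826 Fe and 0.15826 O.
24.50 wt% CaO ÷ 56.077 g/mol = 0.43690 mol, giving 0.43690 Ca and 0.43690 O.
52.75 wt% SiO2 ÷ 60.083 g/mol = 0.87795 mol, giving 0.87795 Si and 1.75590 O.
Oxygen sums to 2.63093; scaling by 6/2.63093 = 2.28056 puts the formula on 6 O.
Ca: 0.43690 × 2.28056 = 0.996 atoms per formula unit.

0.996 Ca apfu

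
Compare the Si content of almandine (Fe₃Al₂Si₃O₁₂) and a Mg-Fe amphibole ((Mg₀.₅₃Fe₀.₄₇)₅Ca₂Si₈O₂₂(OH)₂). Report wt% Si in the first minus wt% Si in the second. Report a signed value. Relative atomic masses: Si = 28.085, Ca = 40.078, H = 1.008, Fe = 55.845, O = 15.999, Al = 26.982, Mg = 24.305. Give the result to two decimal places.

M(Fe₃Al₂Si₃O₁₂) = 497.742 g/mol, so wt% Si = 84.255/497.742 × 100 = 16.93%.
M((Mg₀.₅₃Fe₀.₄₇)₅Ca₂Si₈O₂₂(OH)₂) = 886.472 g/mol, so wt% Si = 224.680/886.472 × 100 = 25.35%.
16.93 − 25.35 = -8.42 pp.

-8.42 percentage points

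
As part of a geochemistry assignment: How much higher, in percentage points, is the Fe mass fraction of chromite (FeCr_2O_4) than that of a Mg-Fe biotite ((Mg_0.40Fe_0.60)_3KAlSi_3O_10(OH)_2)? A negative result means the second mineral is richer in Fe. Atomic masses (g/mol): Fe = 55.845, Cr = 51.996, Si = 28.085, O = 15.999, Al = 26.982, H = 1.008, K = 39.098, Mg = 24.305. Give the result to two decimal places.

First mineral: 55.845 g Fe in 223.833 g formula = 24.95 wt% Fe.
Second mineral: 100.521 g Fe in 474.026 g formula = 21.21 wt% Fe.
24.95% − 21.21% gives a difference of 3.74 percentage points.

3.74 percentage points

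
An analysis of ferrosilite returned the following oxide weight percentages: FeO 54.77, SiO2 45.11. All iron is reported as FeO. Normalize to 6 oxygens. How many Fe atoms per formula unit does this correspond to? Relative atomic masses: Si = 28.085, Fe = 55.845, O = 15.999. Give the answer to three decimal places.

FeO (M=71.844): mol = 0.76235; Fe = 0.76235, O = 0.76235.
SiO2 (M=60.083): mol = 0.75079; Si = 0.75079, O = 1.50158.
ΣO = 2.26393; factor = 6/ΣO = 2.65026.
Fe apfu = 0.76235 × 2.65026 = 2.020.

2.020 Fe apfu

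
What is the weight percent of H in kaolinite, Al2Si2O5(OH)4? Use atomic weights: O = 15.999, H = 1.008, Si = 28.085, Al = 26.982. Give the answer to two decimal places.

1.56 weight percent

M(Al2Si2O5(OH)4) = 258.157 g/mol.
H contributes 4 × 1.008 = 4.032 g per mole.
4.032/258.157 = 0.0156 → 1.56%.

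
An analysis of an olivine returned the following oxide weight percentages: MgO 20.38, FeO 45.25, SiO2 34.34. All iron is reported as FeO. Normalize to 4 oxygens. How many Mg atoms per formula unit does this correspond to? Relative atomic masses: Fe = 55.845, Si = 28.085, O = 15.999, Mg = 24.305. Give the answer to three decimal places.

MgO (M=40.304): mol = 0.50566; Mg = 0.50566, O = 0.50566.
FeO (M=71.844): mol = 0.62984; Fe = 0.62984, O = 0.62984.
SiO2 (M=60.083): mol = 0.57154; Si = 0.57154, O = 1.14308.
ΣO = 2.27858; factor = 4/ΣO = 1.75548.
Mg apfu = 0.50566 × 1.75548 = 0.888.

0.888 Mg apfu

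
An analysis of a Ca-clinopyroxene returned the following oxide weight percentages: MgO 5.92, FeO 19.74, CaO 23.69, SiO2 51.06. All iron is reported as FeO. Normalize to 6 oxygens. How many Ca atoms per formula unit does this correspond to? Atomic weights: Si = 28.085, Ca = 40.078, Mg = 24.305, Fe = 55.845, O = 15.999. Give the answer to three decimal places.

MgO (M=40.304): mol = 0.14688; Mg = 0.14688, O = 0.14688.
FeO (M=71.844): mol = 0.27476; Fe = 0.27476, O = 0.27476.
CaO (M=56.077): mol = 0.42245; Ca = 0.42245, O = 0.42245.
SiO2 (M=60.083): mol = 0.84982; Si = 0.84982, O = 1.69964.
ΣO = 2.54373; factor = 6/ΣO = 2.35874.
Ca apfu = 0.42245 × 2.35874 = 0.996.

0.996 Ca apfu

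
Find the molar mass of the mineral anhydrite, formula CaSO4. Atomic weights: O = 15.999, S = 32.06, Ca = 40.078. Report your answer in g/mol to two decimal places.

M = 1(40.078) + 1(32.06) + 4(15.999)

136.13 g/mol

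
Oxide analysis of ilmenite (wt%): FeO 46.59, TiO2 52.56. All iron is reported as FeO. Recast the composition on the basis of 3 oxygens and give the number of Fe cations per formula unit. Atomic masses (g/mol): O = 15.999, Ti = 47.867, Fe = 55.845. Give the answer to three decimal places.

0.990 Fe apfu

FeO: 46.59/71.844 = 0.64849 mol → 0.64849 mol Fe, 0.64849 mol O.
TiO2: 52.56/79.865 = 0.65811 mol → 0.65811 mol Ti, 1.31622 mol O.
Total oxygen = 1.96471 mol. Normalization factor = 3/1.96471 = 1.52694.
Fe per 3 O = 0.64849 × 1.52694 = 0.990.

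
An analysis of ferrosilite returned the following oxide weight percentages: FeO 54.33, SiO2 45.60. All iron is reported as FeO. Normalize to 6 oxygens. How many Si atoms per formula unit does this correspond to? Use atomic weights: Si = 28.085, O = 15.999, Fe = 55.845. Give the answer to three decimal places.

54.33 wt% FeO ÷ 71.844 g/mol = 0.75622 mol, giving 0.75622 Fe and 0.75622 O.
45.60 wt% SiO2 ÷ 60.083 g/mol = 0.75895 mol, giving 0.75895 Si and 1.51790 O.
Oxygen sums to 2.27412; scaling by 6/2.27412 = 2.63838 puts the formula on 6 O.
Si: 0.75895 × 2.63838 = 2.002 atoms per formula unit.

2.002 Si apfu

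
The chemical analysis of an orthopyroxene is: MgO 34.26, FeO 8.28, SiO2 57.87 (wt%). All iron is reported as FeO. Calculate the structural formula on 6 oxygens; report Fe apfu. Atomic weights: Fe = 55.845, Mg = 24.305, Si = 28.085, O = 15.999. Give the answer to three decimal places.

34.26 wt% MgO ÷ 40.304 g/mol = 0.85004 mol, giving 0.85004 Mg and 0.85004 O.
8.28 wt% FeO ÷ 71.844 g/mol = 0.11525 mol, giving 0.11525 Fe and 0.11525 O.
57.87 wt% SiO2 ÷ 60.083 g/mol = 0.96317 mol, giving 0.96317 Si and 1.92634 O.
Oxygen sums to 2.89163; scaling by 6/2.89163 = 2.07495 puts the formula on 6 O.
Fe: 0.11525 × 2.07495 = 0.239 atoms per formula unit.

0.239 Fe apfu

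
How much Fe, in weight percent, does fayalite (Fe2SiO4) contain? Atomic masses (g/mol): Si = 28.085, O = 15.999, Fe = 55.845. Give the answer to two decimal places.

54.81 weight percent

M(Fe2SiO4) = 203.771 g/mol.
Fe contributes 2 × 55.845 = 111.690 g per mole.
111.690/203.771 = 0.5481 → 54.81%.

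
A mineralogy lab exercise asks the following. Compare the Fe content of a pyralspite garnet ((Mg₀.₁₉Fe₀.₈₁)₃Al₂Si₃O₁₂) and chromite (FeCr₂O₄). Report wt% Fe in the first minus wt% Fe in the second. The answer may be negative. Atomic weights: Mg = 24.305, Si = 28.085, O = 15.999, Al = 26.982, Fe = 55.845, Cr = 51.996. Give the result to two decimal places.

3.34 percentage points

First mineral: 135.703 g Fe in 479.764 g formula = 28.29 wt% Fe.
Second mineral: 55.845 g Fe in 223.833 g formula = 24.95 wt% Fe.
28.29% − 24.95% gives a difference of 3.34 percentage points.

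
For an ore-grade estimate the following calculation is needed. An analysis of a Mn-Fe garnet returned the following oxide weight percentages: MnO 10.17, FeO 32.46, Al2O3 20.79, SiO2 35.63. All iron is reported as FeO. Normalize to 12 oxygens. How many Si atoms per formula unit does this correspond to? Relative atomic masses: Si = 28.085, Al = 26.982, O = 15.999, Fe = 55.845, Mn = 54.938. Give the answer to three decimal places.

MnO: 10.17/70.937 = 0.14337 mol → 0.14337 mol Mn, 0.14337 mol O.
FeO: 32.46/71.844 = 0.45181 mol → 0.45181 mol Fe, 0.45181 mol O.
Al2O3: 20.79/101.961 = 0.20390 mol → 0.40780 mol Al, 0.61170 mol O.
SiO2: 35.63/60.083 = 0.59301 mol → 0.59301 mol Si, 1.18602 mol O.
Total oxygen = 2.39290 mol. Normalization factor = 12/2.39290 = 5.01484.
Si per 12 O = 0.59301 × 5.01484 = 2.974.

2.974 Si apfu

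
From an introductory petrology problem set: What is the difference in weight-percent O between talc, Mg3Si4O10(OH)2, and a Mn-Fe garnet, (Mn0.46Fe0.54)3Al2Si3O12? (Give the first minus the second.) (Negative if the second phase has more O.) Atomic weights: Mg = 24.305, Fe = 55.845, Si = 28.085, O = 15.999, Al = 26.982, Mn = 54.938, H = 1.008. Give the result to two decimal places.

M(Mg3Si4O10(OH)2) = 379.259 g/mol, so wt% O = 191.988/379.259 × 100 = 50.62%.
M((Mn0.46Fe0.54)3Al2Si3O12) = 496.490 g/mol, so wt% O = 191.988/496.490 × 100 = 38.67%.
50.62 − 38.67 = 11.95 pp.

11.95 percentage points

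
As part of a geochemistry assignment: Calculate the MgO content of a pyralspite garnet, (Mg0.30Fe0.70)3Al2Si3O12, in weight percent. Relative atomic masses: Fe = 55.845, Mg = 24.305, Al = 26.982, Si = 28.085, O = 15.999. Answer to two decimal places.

Molar mass of (Mg0.30Fe0.70)3Al2Si3O12 = 0.90·24.305 + 2.10·55.845 + 2·26.982 + 3·28.085 + 12·15.999 = 469.356 g/mol.
Each formula unit contains 0.90 Mg, equivalent to 0.90/1 = 0.9000 mol MgO.
M(MgO) = 1×24.305 + 1×15.999 = 40.304 g/mol.
Mass of MgO per formula unit = 0.9000 × 40.304 = 36.274 g.
MgO wt% = 36.274 / 469.356 × 100 = 7.73%.

7.73 wt%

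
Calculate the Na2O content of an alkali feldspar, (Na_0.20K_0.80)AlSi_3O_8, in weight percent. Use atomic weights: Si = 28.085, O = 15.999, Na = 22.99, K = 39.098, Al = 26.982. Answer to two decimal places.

Molar mass of (Na_0.20K_0.80)AlSi_3O_8 = 0.20·22.99 + 0.80·39.098 + 1·26.982 + 3·28.085 + 8·15.999 = 275.105 g/mol.
Each formula unit contains 0.20 Na, equivalent to 0.20/2 = 0.1000 mol Na2O.
M(Na2O) = 2×22.99 + 1×15.999 = 61.979 g/mol.
Mass of Na2O per formula unit = 0.1000 × 61.979 = 6.198 g.
Na2O wt% = 6.198 / 275.105 × 100 = 2.25%.

2.25 wt%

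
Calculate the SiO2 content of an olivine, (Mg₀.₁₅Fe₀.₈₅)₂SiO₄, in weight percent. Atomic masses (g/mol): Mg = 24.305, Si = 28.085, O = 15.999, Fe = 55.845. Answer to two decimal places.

M((Mg₀.₁₅Fe₀.₈₅)₂SiO₄) = 194.309 g/mol; M(SiO2) = 60.083 g/mol.
Moles SiO2 per formula unit = 1 Si ÷ 1 = 1.0000.
SiO2 fraction = (1.0000 × 60.083) / 194.309 = 60.083/194.309 = 0.3092.

30.92 wt%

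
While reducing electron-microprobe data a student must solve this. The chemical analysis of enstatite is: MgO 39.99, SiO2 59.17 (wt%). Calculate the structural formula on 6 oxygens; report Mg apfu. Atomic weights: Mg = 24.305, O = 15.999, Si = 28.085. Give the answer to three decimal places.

39.99 wt% MgO ÷ 40.304 g/mol = 0.99221 mol, giving 0.99221 Mg and 0.99221 O.
59.17 wt% SiO2 ÷ 60.083 g/mol = 0.98480 mol, giving 0.98480 Si and 1.96960 O.
Oxygen sums to 2.96181; scaling by 6/2.96181 = 2.02579 puts the formula on 6 O.
Mg: 0.99221 × 2.02579 = 2.010 atoms per formula unit.

2.010 Mg apfu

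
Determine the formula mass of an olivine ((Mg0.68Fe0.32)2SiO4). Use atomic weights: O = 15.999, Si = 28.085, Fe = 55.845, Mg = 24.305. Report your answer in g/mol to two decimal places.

M = 1.36×24.305 + 0.64×55.845 + 1×28.085 + 4×15.999

160.88 g/mol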